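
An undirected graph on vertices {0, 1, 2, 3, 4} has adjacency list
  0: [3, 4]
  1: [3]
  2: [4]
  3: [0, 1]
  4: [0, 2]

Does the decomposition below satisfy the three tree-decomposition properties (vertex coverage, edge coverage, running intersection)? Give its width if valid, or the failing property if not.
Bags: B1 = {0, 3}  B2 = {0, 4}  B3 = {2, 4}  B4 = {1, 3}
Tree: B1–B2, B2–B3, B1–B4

Yes; width 1.

Every vertex of G appears in some bag (union = {0, 1, 2, 3, 4}); every edge is covered by a bag; and for each vertex v the set of bags containing v is connected in the bag tree. The decomposition is therefore valid. The largest bag has 2 vertices, so the width is 1.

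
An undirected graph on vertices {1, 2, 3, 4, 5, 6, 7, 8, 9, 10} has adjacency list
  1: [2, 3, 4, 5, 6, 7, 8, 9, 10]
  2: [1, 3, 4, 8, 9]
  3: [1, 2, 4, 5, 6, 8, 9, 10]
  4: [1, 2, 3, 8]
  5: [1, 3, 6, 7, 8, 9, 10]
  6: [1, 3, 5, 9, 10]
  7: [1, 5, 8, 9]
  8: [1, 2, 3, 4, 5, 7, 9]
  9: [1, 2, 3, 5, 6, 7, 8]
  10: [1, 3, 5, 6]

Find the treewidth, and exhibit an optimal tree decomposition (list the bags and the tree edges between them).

Treewidth 4.
One such decomposition:
Bags: B1 = {1, 3, 5, 6, 10}  B2 = {1, 3, 5, 6, 9}  B3 = {1, 3, 5, 8, 9}  B4 = {1, 2, 3, 8, 9}  B5 = {1, 5, 7, 8, 9}  B6 = {1, 2, 3, 4, 8}
Tree: B1–B2, B2–B3, B3–B4, B3–B5, B4–B6

Every bag has size at most 5, so the width is 5 − 1 = 4 and tw(G) ≤ 4. On the other hand G contains the 5-clique {1, 2, 3, 8, 9}. A clique must lie in a single bag of any decomposition, so no decomposition can have width below 4. The upper and lower bounds meet at 4, so that is the treewidth.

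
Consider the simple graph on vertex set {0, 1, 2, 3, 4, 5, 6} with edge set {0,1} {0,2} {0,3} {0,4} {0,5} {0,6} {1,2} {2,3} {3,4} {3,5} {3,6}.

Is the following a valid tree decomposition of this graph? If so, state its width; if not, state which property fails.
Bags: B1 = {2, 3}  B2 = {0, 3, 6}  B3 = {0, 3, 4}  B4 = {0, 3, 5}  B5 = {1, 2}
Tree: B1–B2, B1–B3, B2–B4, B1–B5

A tree decomposition must satisfy three properties: every vertex lies in some bag; for every edge, both endpoints lie together in some bag; and for every vertex, the bags containing it form a connected subtree. Here edge (0,2) lies in no bag, so the decomposition is invalid.

No — edge (0,2) lies in no bag.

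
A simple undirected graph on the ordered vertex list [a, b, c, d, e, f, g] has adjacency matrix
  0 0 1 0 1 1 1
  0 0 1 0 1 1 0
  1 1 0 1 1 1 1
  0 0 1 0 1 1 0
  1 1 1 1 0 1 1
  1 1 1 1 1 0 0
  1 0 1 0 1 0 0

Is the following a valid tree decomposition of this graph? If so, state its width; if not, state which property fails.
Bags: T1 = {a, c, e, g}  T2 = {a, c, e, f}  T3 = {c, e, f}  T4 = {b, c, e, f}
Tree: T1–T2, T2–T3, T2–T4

No — vertex d appears in no bag.

A tree decomposition must satisfy three properties: every vertex lies in some bag; for every edge, both endpoints lie together in some bag; and for every vertex, the bags containing it form a connected subtree. Here vertex d appears in no bag, so the decomposition is invalid.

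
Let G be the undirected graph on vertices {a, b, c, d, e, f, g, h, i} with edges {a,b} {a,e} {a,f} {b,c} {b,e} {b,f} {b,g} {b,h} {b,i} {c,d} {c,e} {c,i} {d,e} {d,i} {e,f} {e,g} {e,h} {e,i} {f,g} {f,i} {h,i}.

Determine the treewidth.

A width-3 tree decomposition is:
Bags: B1 = {b, e, h, i}  B2 = {b, e, f, i}  B3 = {a, b, e, f}  B4 = {b, e, f, g}  B5 = {b, c, e, i}  B6 = {c, d, e, i}
Tree: B1–B2, B2–B3, B3–B4, B2–B5, B5–B6
Every bag has size at most 4, so the width is 4 − 1 = 3 and tw(G) ≤ 3. On the other hand G contains the 4-clique {c, d, e, i}. A clique must lie in a single bag of any decomposition, so no decomposition can have width below 3. Combining the bounds, tw(G) = 3.

3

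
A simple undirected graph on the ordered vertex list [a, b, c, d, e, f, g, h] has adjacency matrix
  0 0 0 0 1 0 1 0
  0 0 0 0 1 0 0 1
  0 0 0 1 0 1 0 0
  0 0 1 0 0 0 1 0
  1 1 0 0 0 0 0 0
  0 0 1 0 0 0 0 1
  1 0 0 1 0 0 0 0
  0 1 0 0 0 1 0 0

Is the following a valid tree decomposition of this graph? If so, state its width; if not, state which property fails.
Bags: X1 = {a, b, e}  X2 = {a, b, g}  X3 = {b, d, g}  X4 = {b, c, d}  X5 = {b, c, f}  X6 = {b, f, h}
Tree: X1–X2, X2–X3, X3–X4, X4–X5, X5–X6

Yes; width 2.

Checking the three conditions: (i) the bags cover all of {a, b, c, d, e, f, g, h}; (ii) for each edge, some bag contains both endpoints; (iii) the bags containing any fixed vertex form a subtree. All hold, so the decomposition is valid with width 3 − 1 = 2.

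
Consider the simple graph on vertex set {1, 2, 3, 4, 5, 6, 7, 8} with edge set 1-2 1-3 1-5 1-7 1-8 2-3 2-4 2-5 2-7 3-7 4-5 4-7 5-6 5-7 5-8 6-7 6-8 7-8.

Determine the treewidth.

3

A width-3 tree decomposition is:
Bags: B1 = {1, 5, 7, 8}  B2 = {1, 2, 5, 7}  B3 = {5, 6, 7, 8}  B4 = {1, 2, 3, 7}  B5 = {2, 4, 5, 7}
Tree: B1–B2, B1–B3, B2–B4, B2–B5
Each bag holds 4 vertices, so the decomposition has width 3, which upper-bounds the treewidth. Conversely, {1, 2, 3, 7} is a clique of size 4, and the vertices of any clique must share a bag in every tree decomposition; so some bag has ≥ 4 vertices and tw(G) ≥ 3. Therefore the treewidth is 3.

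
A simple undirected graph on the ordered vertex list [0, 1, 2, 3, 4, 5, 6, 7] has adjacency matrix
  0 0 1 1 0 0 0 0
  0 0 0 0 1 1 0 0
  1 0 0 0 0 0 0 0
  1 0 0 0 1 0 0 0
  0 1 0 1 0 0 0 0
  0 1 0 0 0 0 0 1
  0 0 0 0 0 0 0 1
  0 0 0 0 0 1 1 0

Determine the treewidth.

A width-1 tree decomposition is:
Bags: B1 = {0, 2}  B2 = {0, 3}  B3 = {3, 4}  B4 = {1, 4}  B5 = {1, 5}  B6 = {5, 7}  B7 = {6, 7}
Tree: B1–B2, B2–B3, B3–B4, B4–B5, B5–B6, B6–B7
The largest bag has 2 vertices, giving width 1; this decomposition certifies tw(G) ≤ 1. Since G has at least one edge (e.g. 2–0), it is not an edgeless graph, so tw(G) ≥ 1. The upper and lower bounds meet at 1, so that is the treewidth.

1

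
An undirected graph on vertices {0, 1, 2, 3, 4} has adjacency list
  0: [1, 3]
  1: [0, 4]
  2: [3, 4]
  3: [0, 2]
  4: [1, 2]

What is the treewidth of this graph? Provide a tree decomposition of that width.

The largest bag has 3 vertices, giving width 2; this decomposition certifies tw(G) ≤ 2. Since 0–3–2–4–1–0 is a cycle in G, G is not acyclic. Forests are exactly the graphs of treewidth ≤ 1, so tw(G) ≥ 2. The upper and lower bounds meet at 2, so that is the treewidth.

Treewidth 2.
One optimal decomposition is:
Bags: B1 = {0, 2, 3}  B2 = {0, 2, 4}  B3 = {0, 1, 4}
Tree: B1–B2, B2–B3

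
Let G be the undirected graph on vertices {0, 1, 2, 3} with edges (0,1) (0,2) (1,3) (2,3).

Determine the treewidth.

A width-2 tree decomposition is:
Bags: B1 = {0, 1, 2}  B2 = {1, 2, 3}
Tree: B1–B2
Every bag has size at most 3, so the width is 3 − 1 = 2 and tw(G) ≤ 2. Since 1–0–2–3–1 is a cycle in G, G is not acyclic. Forests are exactly the graphs of treewidth ≤ 1, so tw(G) ≥ 2. The upper and lower bounds meet at 2, so that is the treewidth.

2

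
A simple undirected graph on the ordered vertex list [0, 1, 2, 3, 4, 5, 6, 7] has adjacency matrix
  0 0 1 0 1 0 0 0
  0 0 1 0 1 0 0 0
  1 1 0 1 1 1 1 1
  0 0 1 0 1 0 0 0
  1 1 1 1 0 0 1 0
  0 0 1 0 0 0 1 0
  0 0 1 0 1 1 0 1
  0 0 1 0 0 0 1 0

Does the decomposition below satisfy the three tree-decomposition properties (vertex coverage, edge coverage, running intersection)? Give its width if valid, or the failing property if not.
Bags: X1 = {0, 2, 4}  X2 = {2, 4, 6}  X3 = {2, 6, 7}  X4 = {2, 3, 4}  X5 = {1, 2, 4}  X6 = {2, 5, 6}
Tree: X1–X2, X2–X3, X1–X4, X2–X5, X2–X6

Yes; width 2.

Vertex coverage: the bags together contain {0, 1, 2, 3, 4, 5, 6, 7}, the full vertex set. Edge coverage: each edge of G has both endpoints in at least one bag. Running intersection: for every vertex, the bags containing it form a connected subtree. All three properties hold, so this is a valid tree decomposition of width max|bag| − 1 = 2, and hence tw(G) ≤ 2.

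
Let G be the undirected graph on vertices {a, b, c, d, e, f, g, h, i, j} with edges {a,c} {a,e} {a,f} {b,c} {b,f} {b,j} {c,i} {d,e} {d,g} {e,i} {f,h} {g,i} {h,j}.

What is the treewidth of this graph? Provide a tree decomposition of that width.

The largest bag has 3 vertices, giving width 2; this decomposition certifies tw(G) ≤ 2. The edges d–g–i–e–d form a cycle, so G is not a tree and its treewidth is at least 2. Combining the bounds, tw(G) = 2.

Treewidth 2.
Bags: B1 = {d, e, g}  B2 = {e, g, i}  B3 = {a, e, i}  B4 = {a, c, i}  B5 = {a, c, f}  B6 = {b, c, f}  B7 = {b, f, h}  B8 = {b, h, j}
Tree: B1–B2, B2–B3, B3–B4, B4–B5, B5–B6, B6–B7, B7–B8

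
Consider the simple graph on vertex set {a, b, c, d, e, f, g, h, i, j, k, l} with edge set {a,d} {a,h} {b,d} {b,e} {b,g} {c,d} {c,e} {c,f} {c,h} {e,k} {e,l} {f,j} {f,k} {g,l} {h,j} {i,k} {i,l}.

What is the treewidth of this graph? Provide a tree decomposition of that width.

Every bag has size at most 4, so the width is 4 − 1 = 3 and tw(G) ≤ 3. For the lower bound: the 4 vertex sets {a,h,j}, {d}, {c}, {b,e,f,k} are disjoint, each induces a connected subgraph, and every pair is joined by at least one edge of G. Contracting each set to a single vertex therefore yields K_{4} as a minor, and since treewidth is minor-monotone, tw(G) ≥ tw(K_{4}) = 3. Combining the bounds, tw(G) = 3.

Treewidth 3.
One such decomposition:
Bags: B1 = {a, d, h, j}  B2 = {c, d, h, j}  B3 = {c, d, f, j}  B4 = {b, c, d, f}  B5 = {b, c, e, f}  B6 = {b, e, f, k}  B7 = {b, e, g, k}  B8 = {e, g, k, l}  B9 = {g, i, k, l}
Tree: B1–B2, B2–B3, B3–B4, B4–B5, B5–B6, B6–B7, B7–B8, B8–B9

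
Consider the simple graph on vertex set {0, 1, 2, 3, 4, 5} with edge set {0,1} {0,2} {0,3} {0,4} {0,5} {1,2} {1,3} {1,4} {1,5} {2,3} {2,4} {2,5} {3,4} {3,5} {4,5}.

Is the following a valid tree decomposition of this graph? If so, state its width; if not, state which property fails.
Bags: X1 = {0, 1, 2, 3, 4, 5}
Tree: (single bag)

Yes; width 5.

Every vertex of G appears in some bag (union = {0, 1, 2, 3, 4, 5}); every edge is covered by a bag; and for each vertex v the set of bags containing v is connected in the bag tree. The decomposition is therefore valid. The largest bag has 6 vertices, so the width is 5.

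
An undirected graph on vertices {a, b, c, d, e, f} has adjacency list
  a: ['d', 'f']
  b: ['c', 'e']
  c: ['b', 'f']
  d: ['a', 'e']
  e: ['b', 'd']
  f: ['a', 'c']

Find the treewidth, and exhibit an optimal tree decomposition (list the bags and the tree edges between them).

Treewidth 2.
Bags: B1 = {a, c, f}  B2 = {a, b, c}  B3 = {a, b, e}  B4 = {a, d, e}
Tree: B1–B2, B2–B3, B3–B4

Each bag holds 3 vertices, so the decomposition has width 2, which upper-bounds the treewidth. Since a–f–c–b–e–d–a is a cycle in G, G is not acyclic. Forests are exactly the graphs of treewidth ≤ 1, so tw(G) ≥ 2. The upper and lower bounds meet at 2, so that is the treewidth.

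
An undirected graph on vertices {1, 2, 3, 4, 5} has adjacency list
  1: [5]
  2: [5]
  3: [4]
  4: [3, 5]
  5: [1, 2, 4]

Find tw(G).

A width-1 tree decomposition is:
Bags: B1 = {1, 5}  B2 = {4, 5}  B3 = {3, 4}  B4 = {2, 5}
Tree: B1–B2, B2–B3, B1–B4
The largest bag has 2 vertices, giving width 1; this decomposition certifies tw(G) ≤ 1. Since G has at least one edge (e.g. 1–5), it is not an edgeless graph, so tw(G) ≥ 1. Combining the bounds, tw(G) = 1.

1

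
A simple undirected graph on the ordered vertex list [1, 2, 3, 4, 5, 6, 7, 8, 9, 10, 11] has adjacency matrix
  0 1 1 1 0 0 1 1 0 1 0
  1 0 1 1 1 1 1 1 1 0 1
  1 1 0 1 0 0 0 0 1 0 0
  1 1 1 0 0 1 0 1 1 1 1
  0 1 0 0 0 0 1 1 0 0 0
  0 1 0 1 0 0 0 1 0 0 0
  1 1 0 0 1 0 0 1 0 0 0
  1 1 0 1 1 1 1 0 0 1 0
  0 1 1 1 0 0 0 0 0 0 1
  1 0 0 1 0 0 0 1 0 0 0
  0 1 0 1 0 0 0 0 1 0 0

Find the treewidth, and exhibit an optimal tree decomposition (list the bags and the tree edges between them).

Treewidth 3.
One such decomposition:
Bags: B1 = {1, 2, 4, 8}  B2 = {1, 2, 3, 4}  B3 = {1, 2, 7, 8}  B4 = {2, 3, 4, 9}  B5 = {2, 4, 9, 11}  B6 = {1, 4, 8, 10}  B7 = {2, 5, 7, 8}  B8 = {2, 4, 6, 8}
Tree: B1–B2, B1–B3, B2–B4, B4–B5, B1–B6, B3–B7, B1–B8

Every bag has size at most 4, so the width is 4 − 1 = 3 and tw(G) ≤ 3. Conversely, {1, 2, 4, 8} is a clique of size 4, and the vertices of any clique must share a bag in every tree decomposition; so some bag has ≥ 4 vertices and tw(G) ≥ 3. Combining the bounds, tw(G) = 3.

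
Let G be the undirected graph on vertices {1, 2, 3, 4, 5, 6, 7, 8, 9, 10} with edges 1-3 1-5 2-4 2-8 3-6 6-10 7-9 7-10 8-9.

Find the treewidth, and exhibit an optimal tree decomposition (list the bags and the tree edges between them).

Treewidth 1.
One such decomposition:
Bags: B1 = {1, 5}  B2 = {1, 3}  B3 = {3, 6}  B4 = {6, 10}  B5 = {7, 10}  B6 = {7, 9}  B7 = {8, 9}  B8 = {2, 8}  B9 = {2, 4}
Tree: B1–B2, B2–B3, B3–B4, B4–B5, B5–B6, B6–B7, B7–B8, B8–B9

Each bag holds 2 vertices, so the decomposition has width 1, which upper-bounds the treewidth. G has an edge, so its treewidth is at least 1. Combining the bounds, tw(G) = 1.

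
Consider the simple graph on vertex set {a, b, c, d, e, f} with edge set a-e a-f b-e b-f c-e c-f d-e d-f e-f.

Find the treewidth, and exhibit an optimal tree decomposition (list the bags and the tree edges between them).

The largest bag has 3 vertices, giving width 2; this decomposition certifies tw(G) ≤ 2. Conversely, {d, e, f} is a clique of size 3, and the vertices of any clique must share a bag in every tree decomposition; so some bag has ≥ 3 vertices and tw(G) ≥ 2. Therefore the treewidth is 2.

Treewidth 2.
One optimal decomposition is:
Bags: B1 = {d, e, f}  B2 = {a, e, f}  B3 = {c, e, f}  B4 = {b, e, f}
Tree: B1–B2, B2–B3, B3–B4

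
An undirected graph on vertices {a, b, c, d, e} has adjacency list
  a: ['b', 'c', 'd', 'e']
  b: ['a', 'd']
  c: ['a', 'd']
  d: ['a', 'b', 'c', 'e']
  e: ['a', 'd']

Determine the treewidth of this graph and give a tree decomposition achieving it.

Each bag holds 3 vertices, so the decomposition has width 2, which upper-bounds the treewidth. Conversely, {a, d, e} is a clique of size 3, and the vertices of any clique must share a bag in every tree decomposition; so some bag has ≥ 3 vertices and tw(G) ≥ 2. Combining the bounds, tw(G) = 2.

Treewidth 2.
Bags: B1 = {a, b, d}  B2 = {a, c, d}  B3 = {a, d, e}
Tree: B1–B2, B2–B3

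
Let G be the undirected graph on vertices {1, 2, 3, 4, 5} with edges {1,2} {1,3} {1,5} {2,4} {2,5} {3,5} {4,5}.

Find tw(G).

2

A width-2 tree decomposition is:
Bags: B1 = {1, 2, 5}  B2 = {1, 3, 5}  B3 = {2, 4, 5}
Tree: B1–B2, B1–B3
Each bag holds 3 vertices, so the decomposition has width 2, which upper-bounds the treewidth. On the other hand G contains the 3-clique {1, 2, 5}. A clique must lie in a single bag of any decomposition, so no decomposition can have width below 2. The upper and lower bounds meet at 2, so that is the treewidth.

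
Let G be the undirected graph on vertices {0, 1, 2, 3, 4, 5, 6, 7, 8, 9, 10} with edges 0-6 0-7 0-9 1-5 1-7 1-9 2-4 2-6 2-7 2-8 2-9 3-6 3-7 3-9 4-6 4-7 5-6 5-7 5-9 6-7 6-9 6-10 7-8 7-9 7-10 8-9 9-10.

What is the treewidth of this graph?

3

A width-3 tree decomposition is:
Bags: B1 = {5, 6, 7, 9}  B2 = {3, 6, 7, 9}  B3 = {0, 6, 7, 9}  B4 = {1, 5, 7, 9}  B5 = {2, 6, 7, 9}  B6 = {2, 4, 6, 7}  B7 = {2, 7, 8, 9}  B8 = {6, 7, 9, 10}
Tree: B1–B2, B1–B3, B1–B4, B2–B5, B5–B6, B5–B7, B2–B8
Every bag has size at most 4, so the width is 4 − 1 = 3 and tw(G) ≤ 3. On the other hand G contains the 4-clique {2, 7, 8, 9}. A clique must lie in a single bag of any decomposition, so no decomposition can have width below 3. The upper and lower bounds meet at 3, so that is the treewidth.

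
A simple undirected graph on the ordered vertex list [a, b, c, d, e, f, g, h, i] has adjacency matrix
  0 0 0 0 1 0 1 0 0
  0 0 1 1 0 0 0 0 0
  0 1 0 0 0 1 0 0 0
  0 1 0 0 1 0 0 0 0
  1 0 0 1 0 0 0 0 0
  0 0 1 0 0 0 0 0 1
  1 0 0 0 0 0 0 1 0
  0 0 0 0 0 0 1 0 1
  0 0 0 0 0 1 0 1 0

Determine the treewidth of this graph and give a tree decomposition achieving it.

The largest bag has 3 vertices, giving width 2; this decomposition certifies tw(G) ≤ 2. The edges c–b–d–e–a–g–h–i–f–c form a cycle, so G is not a tree and its treewidth is at least 2. Hence tw(G) = 2 exactly.

Treewidth 2.
Bags: B1 = {b, c, d}  B2 = {c, d, e}  B3 = {a, c, e}  B4 = {a, c, g}  B5 = {c, g, h}  B6 = {c, h, i}  B7 = {c, f, i}
Tree: B1–B2, B2–B3, B3–B4, B4–B5, B5–B6, B6–B7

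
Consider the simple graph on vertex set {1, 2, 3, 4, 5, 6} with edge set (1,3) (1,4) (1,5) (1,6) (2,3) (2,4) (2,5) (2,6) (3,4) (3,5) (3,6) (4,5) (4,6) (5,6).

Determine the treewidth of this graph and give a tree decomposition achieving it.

Treewidth 4.
One such decomposition:
Bags: B1 = {1, 3, 4, 5, 6}  B2 = {2, 3, 4, 5, 6}
Tree: B1–B2

Every bag has size at most 5, so the width is 5 − 1 = 4 and tw(G) ≤ 4. For the lower bound, the 5 vertices {1, 3, 4, 5, 6} are pairwise adjacent, and any tree decomposition puts a clique entirely inside one bag — forcing width ≥ 4. Therefore the treewidth is 4.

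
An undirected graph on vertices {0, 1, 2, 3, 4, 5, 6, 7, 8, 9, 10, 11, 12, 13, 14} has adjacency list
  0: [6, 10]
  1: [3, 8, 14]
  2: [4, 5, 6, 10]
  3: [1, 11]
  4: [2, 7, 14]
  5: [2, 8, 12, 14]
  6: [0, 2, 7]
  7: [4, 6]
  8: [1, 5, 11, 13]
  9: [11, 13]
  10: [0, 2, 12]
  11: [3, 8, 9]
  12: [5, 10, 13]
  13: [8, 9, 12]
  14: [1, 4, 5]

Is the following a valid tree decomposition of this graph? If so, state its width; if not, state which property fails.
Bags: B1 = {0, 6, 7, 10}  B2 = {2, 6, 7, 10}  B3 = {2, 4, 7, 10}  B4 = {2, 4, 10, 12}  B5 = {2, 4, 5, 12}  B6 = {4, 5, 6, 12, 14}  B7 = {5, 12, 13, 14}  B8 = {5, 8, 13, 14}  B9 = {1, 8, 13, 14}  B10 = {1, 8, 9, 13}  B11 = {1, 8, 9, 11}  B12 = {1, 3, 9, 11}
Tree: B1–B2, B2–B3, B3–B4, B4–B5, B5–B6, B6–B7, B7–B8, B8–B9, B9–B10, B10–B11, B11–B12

A tree decomposition must satisfy three properties: every vertex lies in some bag; for every edge, both endpoints lie together in some bag; and for every vertex, the bags containing it form a connected subtree. Here bags containing vertex 6 are not connected in the tree, so the decomposition is invalid.

No — bags containing vertex 6 are not connected in the tree.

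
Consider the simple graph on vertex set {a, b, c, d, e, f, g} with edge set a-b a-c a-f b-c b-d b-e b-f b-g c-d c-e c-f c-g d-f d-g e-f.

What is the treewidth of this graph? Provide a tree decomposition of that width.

Treewidth 3.
One such decomposition:
Bags: B1 = {a, b, c, f}  B2 = {b, c, e, f}  B3 = {b, c, d, f}  B4 = {b, c, d, g}
Tree: B1–B2, B2–B3, B3–B4

Every bag has size at most 4, so the width is 4 − 1 = 3 and tw(G) ≤ 3. For the lower bound, the 4 vertices {b, c, d, g} are pairwise adjacent, and any tree decomposition puts a clique entirely inside one bag — forcing width ≥ 3. Hence tw(G) = 3 exactly.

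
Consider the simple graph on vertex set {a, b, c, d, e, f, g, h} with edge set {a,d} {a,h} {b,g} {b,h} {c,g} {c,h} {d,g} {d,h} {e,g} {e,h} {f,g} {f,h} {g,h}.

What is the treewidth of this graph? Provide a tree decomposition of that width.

Every bag has size at most 3, so the width is 3 − 1 = 2 and tw(G) ≤ 2. Conversely, {d, g, h} is a clique of size 3, and the vertices of any clique must share a bag in every tree decomposition; so some bag has ≥ 3 vertices and tw(G) ≥ 2. Hence tw(G) = 2 exactly.

Treewidth 2.
Bags: B1 = {d, g, h}  B2 = {b, g, h}  B3 = {c, g, h}  B4 = {e, g, h}  B5 = {a, d, h}  B6 = {f, g, h}
Tree: B1–B2, B1–B3, B1–B4, B1–B5, B1–B6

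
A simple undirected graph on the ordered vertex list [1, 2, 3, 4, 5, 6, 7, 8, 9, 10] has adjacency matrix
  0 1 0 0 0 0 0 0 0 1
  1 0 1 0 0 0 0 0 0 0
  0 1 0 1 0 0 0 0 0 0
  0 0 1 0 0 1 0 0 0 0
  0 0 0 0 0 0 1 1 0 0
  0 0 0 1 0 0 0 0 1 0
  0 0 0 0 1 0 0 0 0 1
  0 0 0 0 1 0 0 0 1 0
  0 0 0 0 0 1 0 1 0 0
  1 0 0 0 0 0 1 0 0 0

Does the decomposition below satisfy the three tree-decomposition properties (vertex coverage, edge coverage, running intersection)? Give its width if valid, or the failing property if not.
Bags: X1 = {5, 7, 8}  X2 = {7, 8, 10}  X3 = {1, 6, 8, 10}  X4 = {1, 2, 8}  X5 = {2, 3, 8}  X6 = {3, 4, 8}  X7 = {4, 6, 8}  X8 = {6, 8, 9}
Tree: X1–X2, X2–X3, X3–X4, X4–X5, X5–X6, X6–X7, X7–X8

A tree decomposition must satisfy three properties: every vertex lies in some bag; for every edge, both endpoints lie together in some bag; and for every vertex, the bags containing it form a connected subtree. Here bags containing vertex 6 are not connected in the tree, so the decomposition is invalid.

No — bags containing vertex 6 are not connected in the tree.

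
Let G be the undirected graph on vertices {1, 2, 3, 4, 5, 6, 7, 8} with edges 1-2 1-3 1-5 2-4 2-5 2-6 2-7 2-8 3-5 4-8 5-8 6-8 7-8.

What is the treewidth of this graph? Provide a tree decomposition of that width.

Treewidth 2.
One optimal decomposition is:
Bags: B1 = {2, 6, 8}  B2 = {2, 5, 8}  B3 = {1, 2, 5}  B4 = {2, 7, 8}  B5 = {1, 3, 5}  B6 = {2, 4, 8}
Tree: B1–B2, B2–B3, B1–B4, B3–B5, B2–B6

The largest bag has 3 vertices, giving width 2; this decomposition certifies tw(G) ≤ 2. For the lower bound, the 3 vertices {2, 4, 8} are pairwise adjacent, and any tree decomposition puts a clique entirely inside one bag — forcing width ≥ 2. Therefore the treewidth is 2.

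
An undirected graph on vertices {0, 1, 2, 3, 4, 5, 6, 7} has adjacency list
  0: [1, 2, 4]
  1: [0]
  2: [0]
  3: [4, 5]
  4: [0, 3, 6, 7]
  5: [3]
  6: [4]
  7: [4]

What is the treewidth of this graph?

1

A width-1 tree decomposition is:
Bags: B1 = {4, 6}  B2 = {3, 4}  B3 = {3, 5}  B4 = {0, 4}  B5 = {4, 7}  B6 = {0, 2}  B7 = {0, 1}
Tree: B1–B2, B2–B3, B2–B4, B4–B5, B4–B6, B4–B7
The largest bag has 2 vertices, giving width 1; this decomposition certifies tw(G) ≤ 1. G has an edge, so its treewidth is at least 1. Hence tw(G) = 1 exactly.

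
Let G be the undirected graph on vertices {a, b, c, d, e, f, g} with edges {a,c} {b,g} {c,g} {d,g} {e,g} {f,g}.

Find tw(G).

A width-1 tree decomposition is:
Bags: B1 = {e, g}  B2 = {d, g}  B3 = {c, g}  B4 = {a, c}  B5 = {b, g}  B6 = {f, g}
Tree: B1–B2, B2–B3, B3–B4, B3–B5, B3–B6
Every bag has size at most 2, so the width is 2 − 1 = 1 and tw(G) ≤ 1. G has an edge, so its treewidth is at least 1. Therefore the treewidth is 1.

1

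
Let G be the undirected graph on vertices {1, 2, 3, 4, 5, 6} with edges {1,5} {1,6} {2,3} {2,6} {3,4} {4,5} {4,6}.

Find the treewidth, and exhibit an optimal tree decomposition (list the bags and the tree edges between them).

Each bag holds 3 vertices, so the decomposition has width 2, which upper-bounds the treewidth. The edges 3–2–6–4–3 form a cycle, so G is not a tree and its treewidth is at least 2. Hence tw(G) = 2 exactly.

Treewidth 2.
Bags: B1 = {2, 3, 4}  B2 = {2, 4, 6}  B3 = {4, 5, 6}  B4 = {1, 5, 6}
Tree: B1–B2, B2–B3, B3–B4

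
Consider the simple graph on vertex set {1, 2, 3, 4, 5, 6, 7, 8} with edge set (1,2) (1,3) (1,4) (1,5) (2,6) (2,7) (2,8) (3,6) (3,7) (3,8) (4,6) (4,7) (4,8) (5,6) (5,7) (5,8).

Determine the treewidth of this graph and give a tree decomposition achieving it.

The largest bag has 5 vertices, giving width 4; this decomposition certifies tw(G) ≤ 4. For the lower bound: the 5 vertex sets {4,8}, {5,7}, {3,6}, {1}, {2} are disjoint, each induces a connected subgraph, and every pair is joined by at least one edge of G. Contracting each set to a single vertex therefore yields K_{5} as a minor, and since treewidth is minor-monotone, tw(G) ≥ tw(K_{5}) = 4. Combining the bounds, tw(G) = 4.

Treewidth 4.
One such decomposition:
Bags: B1 = {1, 4, 6, 7, 8}  B2 = {1, 5, 6, 7, 8}  B3 = {1, 3, 6, 7, 8}  B4 = {1, 2, 6, 7, 8}
Tree: B1–B2, B2–B3, B3–B4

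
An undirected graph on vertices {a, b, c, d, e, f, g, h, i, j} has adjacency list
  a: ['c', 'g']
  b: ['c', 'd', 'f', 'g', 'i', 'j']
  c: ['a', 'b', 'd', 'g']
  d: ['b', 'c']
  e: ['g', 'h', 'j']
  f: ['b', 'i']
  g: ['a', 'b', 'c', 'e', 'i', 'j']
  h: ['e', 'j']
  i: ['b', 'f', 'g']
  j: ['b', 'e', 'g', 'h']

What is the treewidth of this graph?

A width-2 tree decomposition is:
Bags: B1 = {e, h, j}  B2 = {e, g, j}  B3 = {b, g, j}  B4 = {b, g, i}  B5 = {b, c, g}  B6 = {a, c, g}  B7 = {b, c, d}  B8 = {b, f, i}
Tree: B1–B2, B2–B3, B3–B4, B4–B5, B5–B6, B5–B7, B4–B8
Every bag has size at most 3, so the width is 3 − 1 = 2 and tw(G) ≤ 2. Conversely, {b, c, d} is a clique of size 3, and the vertices of any clique must share a bag in every tree decomposition; so some bag has ≥ 3 vertices and tw(G) ≥ 2. Therefore the treewidth is 2.

2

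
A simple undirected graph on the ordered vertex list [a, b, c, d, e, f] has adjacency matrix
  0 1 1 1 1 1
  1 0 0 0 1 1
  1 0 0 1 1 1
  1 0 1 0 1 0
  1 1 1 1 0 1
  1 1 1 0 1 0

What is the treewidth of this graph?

3

A width-3 tree decomposition is:
Bags: B1 = {a, c, e, f}  B2 = {a, b, e, f}  B3 = {a, c, d, e}
Tree: B1–B2, B1–B3
Every bag has size at most 4, so the width is 4 − 1 = 3 and tw(G) ≤ 3. For the lower bound, the 4 vertices {a, c, d, e} are pairwise adjacent, and any tree decomposition puts a clique entirely inside one bag — forcing width ≥ 3. Hence tw(G) = 3 exactly.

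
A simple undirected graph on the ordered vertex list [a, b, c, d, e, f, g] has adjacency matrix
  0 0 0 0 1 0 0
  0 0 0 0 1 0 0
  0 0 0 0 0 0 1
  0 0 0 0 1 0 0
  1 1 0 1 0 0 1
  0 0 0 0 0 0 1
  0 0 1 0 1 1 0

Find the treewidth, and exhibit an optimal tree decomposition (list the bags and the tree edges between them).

Each bag holds 2 vertices, so the decomposition has width 1, which upper-bounds the treewidth. Any graph with an edge has treewidth ≥ 1, and G has the edge g–c. Combining the bounds, tw(G) = 1.

Treewidth 1.
One optimal decomposition is:
Bags: B1 = {c, g}  B2 = {e, g}  B3 = {f, g}  B4 = {a, e}  B5 = {b, e}  B6 = {d, e}
Tree: B1–B2, B2–B3, B2–B4, B4–B5, B4–B6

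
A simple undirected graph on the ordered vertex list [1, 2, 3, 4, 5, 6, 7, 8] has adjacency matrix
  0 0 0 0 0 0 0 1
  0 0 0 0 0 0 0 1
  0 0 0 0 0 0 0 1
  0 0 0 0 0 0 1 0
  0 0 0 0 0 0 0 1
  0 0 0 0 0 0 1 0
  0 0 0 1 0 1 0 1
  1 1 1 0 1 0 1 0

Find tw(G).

1

A width-1 tree decomposition is:
Bags: B1 = {7, 8}  B2 = {3, 8}  B3 = {5, 8}  B4 = {2, 8}  B5 = {1, 8}  B6 = {4, 7}  B7 = {6, 7}
Tree: B1–B2, B2–B3, B3–B4, B1–B5, B1–B6, B1–B7
Each bag holds 2 vertices, so the decomposition has width 1, which upper-bounds the treewidth. Since G has at least one edge (e.g. 8–7), it is not an edgeless graph, so tw(G) ≥ 1. The upper and lower bounds meet at 1, so that is the treewidth.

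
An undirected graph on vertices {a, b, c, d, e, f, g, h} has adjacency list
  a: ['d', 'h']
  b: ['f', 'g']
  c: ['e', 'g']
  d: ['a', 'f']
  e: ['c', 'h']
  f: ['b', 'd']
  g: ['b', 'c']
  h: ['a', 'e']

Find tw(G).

2

A width-2 tree decomposition is:
Bags: B1 = {c, e, g}  B2 = {b, e, g}  B3 = {b, e, f}  B4 = {d, e, f}  B5 = {a, d, e}  B6 = {a, e, h}
Tree: B1–B2, B2–B3, B3–B4, B4–B5, B5–B6
Every bag has size at most 3, so the width is 3 − 1 = 2 and tw(G) ≤ 2. Since e–c–g–b–f–d–a–h–e is a cycle in G, G is not acyclic. Forests are exactly the graphs of treewidth ≤ 1, so tw(G) ≥ 2. Hence tw(G) = 2 exactly.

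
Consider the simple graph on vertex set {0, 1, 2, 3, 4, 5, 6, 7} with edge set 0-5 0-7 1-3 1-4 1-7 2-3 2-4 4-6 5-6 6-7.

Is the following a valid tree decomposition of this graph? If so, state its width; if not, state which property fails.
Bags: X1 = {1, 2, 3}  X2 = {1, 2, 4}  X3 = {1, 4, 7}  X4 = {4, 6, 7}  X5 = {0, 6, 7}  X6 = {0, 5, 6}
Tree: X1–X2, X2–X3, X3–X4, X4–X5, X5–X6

Yes; width 2.

Vertex coverage: the bags together contain {0, 1, 2, 3, 4, 5, 6, 7}, the full vertex set. Edge coverage: each edge of G has both endpoints in at least one bag. Running intersection: for every vertex, the bags containing it form a connected subtree. All three properties hold, so this is a valid tree decomposition of width max|bag| − 1 = 2, and hence tw(G) ≤ 2.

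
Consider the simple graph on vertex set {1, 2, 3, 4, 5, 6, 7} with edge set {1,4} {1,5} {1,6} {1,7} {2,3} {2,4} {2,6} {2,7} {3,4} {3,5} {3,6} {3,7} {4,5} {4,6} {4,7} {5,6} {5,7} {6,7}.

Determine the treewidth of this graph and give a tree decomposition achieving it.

The largest bag has 5 vertices, giving width 4; this decomposition certifies tw(G) ≤ 4. For the lower bound, the 5 vertices {1, 4, 5, 6, 7} are pairwise adjacent, and any tree decomposition puts a clique entirely inside one bag — forcing width ≥ 4. The upper and lower bounds meet at 4, so that is the treewidth.

Treewidth 4.
Bags: B1 = {3, 4, 5, 6, 7}  B2 = {1, 4, 5, 6, 7}  B3 = {2, 3, 4, 6, 7}
Tree: B1–B2, B1–B3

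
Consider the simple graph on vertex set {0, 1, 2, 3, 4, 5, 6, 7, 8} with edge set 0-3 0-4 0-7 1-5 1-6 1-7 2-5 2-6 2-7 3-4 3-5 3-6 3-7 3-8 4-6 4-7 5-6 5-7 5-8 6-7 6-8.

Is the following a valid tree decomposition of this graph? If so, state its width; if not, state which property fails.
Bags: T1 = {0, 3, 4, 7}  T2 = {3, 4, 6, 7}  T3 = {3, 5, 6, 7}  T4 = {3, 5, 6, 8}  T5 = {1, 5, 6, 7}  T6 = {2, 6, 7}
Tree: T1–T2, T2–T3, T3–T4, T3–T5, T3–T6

No — edge (5,2) lies in no bag.

A tree decomposition must satisfy three properties: every vertex lies in some bag; for every edge, both endpoints lie together in some bag; and for every vertex, the bags containing it form a connected subtree. Here edge (5,2) lies in no bag, so the decomposition is invalid.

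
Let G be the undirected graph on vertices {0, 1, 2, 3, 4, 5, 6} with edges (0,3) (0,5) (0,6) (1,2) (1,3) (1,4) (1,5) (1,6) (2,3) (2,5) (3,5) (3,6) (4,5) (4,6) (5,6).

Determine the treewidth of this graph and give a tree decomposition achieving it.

The largest bag has 4 vertices, giving width 3; this decomposition certifies tw(G) ≤ 3. On the other hand G contains the 4-clique {0, 3, 5, 6}. A clique must lie in a single bag of any decomposition, so no decomposition can have width below 3. Therefore the treewidth is 3.

Treewidth 3.
One such decomposition:
Bags: B1 = {1, 3, 5, 6}  B2 = {0, 3, 5, 6}  B3 = {1, 2, 3, 5}  B4 = {1, 4, 5, 6}
Tree: B1–B2, B1–B3, B1–B4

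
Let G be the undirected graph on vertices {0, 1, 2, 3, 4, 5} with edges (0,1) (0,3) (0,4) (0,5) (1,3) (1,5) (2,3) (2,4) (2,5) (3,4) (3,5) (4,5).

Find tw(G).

3

A width-3 tree decomposition is:
Bags: B1 = {0, 3, 4, 5}  B2 = {2, 3, 4, 5}  B3 = {0, 1, 3, 5}
Tree: B1–B2, B1–B3
Every bag has size at most 4, so the width is 4 − 1 = 3 and tw(G) ≤ 3. Conversely, {0, 1, 3, 5} is a clique of size 4, and the vertices of any clique must share a bag in every tree decomposition; so some bag has ≥ 4 vertices and tw(G) ≥ 3. Hence tw(G) = 3 exactly.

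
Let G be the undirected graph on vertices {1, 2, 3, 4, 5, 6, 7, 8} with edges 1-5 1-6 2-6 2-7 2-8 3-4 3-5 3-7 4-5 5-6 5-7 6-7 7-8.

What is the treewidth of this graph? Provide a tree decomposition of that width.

The largest bag has 3 vertices, giving width 2; this decomposition certifies tw(G) ≤ 2. For the lower bound, the 3 vertices {2, 7, 8} are pairwise adjacent, and any tree decomposition puts a clique entirely inside one bag — forcing width ≥ 2. Hence tw(G) = 2 exactly.

Treewidth 2.
One optimal decomposition is:
Bags: B1 = {5, 6, 7}  B2 = {3, 5, 7}  B3 = {2, 6, 7}  B4 = {3, 4, 5}  B5 = {1, 5, 6}  B6 = {2, 7, 8}
Tree: B1–B2, B1–B3, B2–B4, B1–B5, B3–B6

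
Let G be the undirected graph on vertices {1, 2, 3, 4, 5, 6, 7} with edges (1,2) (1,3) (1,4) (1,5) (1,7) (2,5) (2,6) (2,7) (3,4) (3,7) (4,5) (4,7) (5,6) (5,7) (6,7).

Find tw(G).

A width-3 tree decomposition is:
Bags: B1 = {2, 5, 6, 7}  B2 = {1, 2, 5, 7}  B3 = {1, 4, 5, 7}  B4 = {1, 3, 4, 7}
Tree: B1–B2, B2–B3, B3–B4
The largest bag has 4 vertices, giving width 3; this decomposition certifies tw(G) ≤ 3. Conversely, {1, 2, 5, 7} is a clique of size 4, and the vertices of any clique must share a bag in every tree decomposition; so some bag has ≥ 4 vertices and tw(G) ≥ 3. Hence tw(G) = 3 exactly.

3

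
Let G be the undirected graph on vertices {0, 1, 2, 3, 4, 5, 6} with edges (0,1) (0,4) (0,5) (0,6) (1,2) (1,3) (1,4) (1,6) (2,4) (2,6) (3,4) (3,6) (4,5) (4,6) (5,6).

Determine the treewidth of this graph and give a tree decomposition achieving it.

Every bag has size at most 4, so the width is 4 − 1 = 3 and tw(G) ≤ 3. On the other hand G contains the 4-clique {0, 1, 4, 6}. A clique must lie in a single bag of any decomposition, so no decomposition can have width below 3. Therefore the treewidth is 3.

Treewidth 3.
One optimal decomposition is:
Bags: B1 = {0, 1, 4, 6}  B2 = {0, 4, 5, 6}  B3 = {1, 3, 4, 6}  B4 = {1, 2, 4, 6}
Tree: B1–B2, B1–B3, B1–B4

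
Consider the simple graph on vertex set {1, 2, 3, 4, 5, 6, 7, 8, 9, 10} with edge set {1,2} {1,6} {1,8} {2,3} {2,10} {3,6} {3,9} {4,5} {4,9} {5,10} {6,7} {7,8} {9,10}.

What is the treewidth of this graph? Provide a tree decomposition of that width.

Treewidth 2.
One optimal decomposition is:
Bags: B1 = {4, 5, 9}  B2 = {5, 9, 10}  B3 = {3, 9, 10}  B4 = {2, 3, 10}  B5 = {2, 3, 6}  B6 = {1, 2, 6}  B7 = {1, 6, 7}  B8 = {1, 7, 8}
Tree: B1–B2, B2–B3, B3–B4, B4–B5, B5–B6, B6–B7, B7–B8

Each bag holds 3 vertices, so the decomposition has width 2, which upper-bounds the treewidth. Since 4–5–10–9–4 is a cycle in G, G is not acyclic. Forests are exactly the graphs of treewidth ≤ 1, so tw(G) ≥ 2. Hence tw(G) = 2 exactly.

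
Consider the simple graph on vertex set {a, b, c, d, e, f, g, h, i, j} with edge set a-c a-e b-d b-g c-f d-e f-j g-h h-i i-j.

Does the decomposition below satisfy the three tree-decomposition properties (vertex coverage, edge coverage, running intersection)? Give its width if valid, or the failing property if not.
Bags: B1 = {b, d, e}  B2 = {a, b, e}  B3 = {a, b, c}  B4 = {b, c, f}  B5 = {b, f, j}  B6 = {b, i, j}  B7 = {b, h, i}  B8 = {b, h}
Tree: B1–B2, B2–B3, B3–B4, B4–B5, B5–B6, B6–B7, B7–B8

A tree decomposition must satisfy three properties: every vertex lies in some bag; for every edge, both endpoints lie together in some bag; and for every vertex, the bags containing it form a connected subtree. Here vertex g appears in no bag, so the decomposition is invalid.

No — vertex g appears in no bag.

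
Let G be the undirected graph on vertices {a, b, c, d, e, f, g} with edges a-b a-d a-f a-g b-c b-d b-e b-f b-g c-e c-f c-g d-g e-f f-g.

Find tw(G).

3

A width-3 tree decomposition is:
Bags: B1 = {b, c, f, g}  B2 = {b, c, e, f}  B3 = {a, b, f, g}  B4 = {a, b, d, g}
Tree: B1–B2, B1–B3, B3–B4
Each bag holds 4 vertices, so the decomposition has width 3, which upper-bounds the treewidth. Conversely, {a, b, d, g} is a clique of size 4, and the vertices of any clique must share a bag in every tree decomposition; so some bag has ≥ 4 vertices and tw(G) ≥ 3. Combining the bounds, tw(G) = 3.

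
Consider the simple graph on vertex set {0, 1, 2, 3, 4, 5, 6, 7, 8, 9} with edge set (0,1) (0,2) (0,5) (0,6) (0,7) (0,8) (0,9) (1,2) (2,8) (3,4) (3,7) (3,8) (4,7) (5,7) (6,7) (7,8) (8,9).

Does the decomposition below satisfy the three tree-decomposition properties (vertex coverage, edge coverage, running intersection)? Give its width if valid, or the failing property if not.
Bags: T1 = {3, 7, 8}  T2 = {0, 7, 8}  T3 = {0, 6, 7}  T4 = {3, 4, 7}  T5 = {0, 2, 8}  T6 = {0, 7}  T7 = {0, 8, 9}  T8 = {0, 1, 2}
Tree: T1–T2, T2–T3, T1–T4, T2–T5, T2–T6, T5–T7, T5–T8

No — vertex 5 appears in no bag.

A tree decomposition must satisfy three properties: every vertex lies in some bag; for every edge, both endpoints lie together in some bag; and for every vertex, the bags containing it form a connected subtree. Here vertex 5 appears in no bag, so the decomposition is invalid.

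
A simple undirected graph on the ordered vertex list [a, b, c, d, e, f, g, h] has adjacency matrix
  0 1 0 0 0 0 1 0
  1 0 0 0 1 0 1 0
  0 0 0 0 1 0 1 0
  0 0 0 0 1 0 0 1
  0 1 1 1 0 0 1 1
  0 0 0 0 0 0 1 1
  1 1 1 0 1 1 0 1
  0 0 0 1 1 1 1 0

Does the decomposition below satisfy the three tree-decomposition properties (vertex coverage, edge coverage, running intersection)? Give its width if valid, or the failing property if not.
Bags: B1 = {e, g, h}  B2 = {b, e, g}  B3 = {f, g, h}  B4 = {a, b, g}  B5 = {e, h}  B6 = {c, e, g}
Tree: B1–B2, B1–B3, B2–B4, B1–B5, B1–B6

A tree decomposition must satisfy three properties: every vertex lies in some bag; for every edge, both endpoints lie together in some bag; and for every vertex, the bags containing it form a connected subtree. Here vertex d appears in no bag, so the decomposition is invalid.

No — vertex d appears in no bag.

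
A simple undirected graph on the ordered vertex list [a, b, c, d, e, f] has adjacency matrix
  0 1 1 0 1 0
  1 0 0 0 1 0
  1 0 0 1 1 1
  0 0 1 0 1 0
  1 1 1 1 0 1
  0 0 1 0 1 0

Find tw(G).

2

A width-2 tree decomposition is:
Bags: B1 = {c, d, e}  B2 = {c, e, f}  B3 = {a, c, e}  B4 = {a, b, e}
Tree: B1–B2, B1–B3, B3–B4
Every bag has size at most 3, so the width is 3 − 1 = 2 and tw(G) ≤ 2. On the other hand G contains the 3-clique {c, d, e}. A clique must lie in a single bag of any decomposition, so no decomposition can have width below 2. Combining the bounds, tw(G) = 2.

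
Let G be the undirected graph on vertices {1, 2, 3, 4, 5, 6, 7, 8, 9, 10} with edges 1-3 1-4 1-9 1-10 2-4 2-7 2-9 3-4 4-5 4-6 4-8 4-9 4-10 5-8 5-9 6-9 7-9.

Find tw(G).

A width-2 tree decomposition is:
Bags: B1 = {2, 4, 9}  B2 = {4, 6, 9}  B3 = {2, 7, 9}  B4 = {1, 4, 9}  B5 = {4, 5, 9}  B6 = {1, 3, 4}  B7 = {4, 5, 8}  B8 = {1, 4, 10}
Tree: B1–B2, B1–B3, B2–B4, B2–B5, B4–B6, B5–B7, B4–B8
The largest bag has 3 vertices, giving width 2; this decomposition certifies tw(G) ≤ 2. For the lower bound, the 3 vertices {4, 5, 8} are pairwise adjacent, and any tree decomposition puts a clique entirely inside one bag — forcing width ≥ 2. Hence tw(G) = 2 exactly.

2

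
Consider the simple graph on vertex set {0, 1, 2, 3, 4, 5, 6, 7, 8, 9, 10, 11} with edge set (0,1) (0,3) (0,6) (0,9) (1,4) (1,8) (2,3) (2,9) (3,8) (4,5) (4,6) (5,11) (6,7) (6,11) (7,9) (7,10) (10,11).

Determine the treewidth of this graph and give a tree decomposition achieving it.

Each bag holds 4 vertices, so the decomposition has width 3, which upper-bounds the treewidth. For the lower bound: the 4 vertex sets {2,3,8}, {9}, {0}, {1,4,6,7} are disjoint, each induces a connected subgraph, and every pair is joined by at least one edge of G. Contracting each set to a single vertex therefore yields K_{4} as a minor, and since treewidth is minor-monotone, tw(G) ≥ tw(K_{4}) = 3. Combining the bounds, tw(G) = 3.

Treewidth 3.
Bags: B1 = {2, 3, 8, 9}  B2 = {0, 3, 8, 9}  B3 = {0, 1, 8, 9}  B4 = {0, 1, 7, 9}  B5 = {0, 1, 6, 7}  B6 = {1, 4, 6, 7}  B7 = {4, 6, 7, 10}  B8 = {4, 6, 10, 11}  B9 = {4, 5, 10, 11}
Tree: B1–B2, B2–B3, B3–B4, B4–B5, B5–B6, B6–B7, B7–B8, B8–B9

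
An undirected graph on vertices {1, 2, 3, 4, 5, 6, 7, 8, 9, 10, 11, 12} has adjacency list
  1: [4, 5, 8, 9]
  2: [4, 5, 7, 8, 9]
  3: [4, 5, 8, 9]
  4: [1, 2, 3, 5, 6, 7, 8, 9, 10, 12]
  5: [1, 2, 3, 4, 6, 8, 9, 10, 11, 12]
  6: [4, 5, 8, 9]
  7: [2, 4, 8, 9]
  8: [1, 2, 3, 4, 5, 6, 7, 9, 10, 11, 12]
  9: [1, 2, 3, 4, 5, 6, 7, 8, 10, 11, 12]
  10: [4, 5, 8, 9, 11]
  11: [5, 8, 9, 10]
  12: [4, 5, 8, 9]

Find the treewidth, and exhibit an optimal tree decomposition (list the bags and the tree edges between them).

Treewidth 4.
Bags: B1 = {2, 4, 5, 8, 9}  B2 = {4, 5, 6, 8, 9}  B3 = {1, 4, 5, 8, 9}  B4 = {2, 4, 7, 8, 9}  B5 = {4, 5, 8, 9, 10}  B6 = {4, 5, 8, 9, 12}  B7 = {3, 4, 5, 8, 9}  B8 = {5, 8, 9, 10, 11}
Tree: B1–B2, B2–B3, B1–B4, B2–B5, B5–B6, B1–B7, B5–B8

Every bag has size at most 5, so the width is 5 − 1 = 4 and tw(G) ≤ 4. On the other hand G contains the 5-clique {5, 8, 9, 10, 11}. A clique must lie in a single bag of any decomposition, so no decomposition can have width below 4. Combining the bounds, tw(G) = 4.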